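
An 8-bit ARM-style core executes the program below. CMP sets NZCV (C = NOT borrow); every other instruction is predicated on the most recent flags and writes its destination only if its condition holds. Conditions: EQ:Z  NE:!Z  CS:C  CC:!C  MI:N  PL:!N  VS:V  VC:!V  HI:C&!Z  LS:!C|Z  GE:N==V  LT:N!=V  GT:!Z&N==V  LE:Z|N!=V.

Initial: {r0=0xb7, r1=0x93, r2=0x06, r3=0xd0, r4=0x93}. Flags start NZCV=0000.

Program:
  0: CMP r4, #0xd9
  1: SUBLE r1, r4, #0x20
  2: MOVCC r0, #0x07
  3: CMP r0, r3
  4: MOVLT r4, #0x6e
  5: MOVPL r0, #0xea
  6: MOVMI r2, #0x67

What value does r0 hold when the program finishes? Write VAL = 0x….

VAL = 0xea

[0] flags=1000 → (cmp)
[1] flags=1000 LE?T → r1=0x73
[2] flags=1000 CC?T → r0=0x07
[3] flags=0000 → (cmp)
[4] flags=0000 LT?F → skip
[5] flags=0000 PL?T → r0=0xea
[6] flags=0000 MI?F → skip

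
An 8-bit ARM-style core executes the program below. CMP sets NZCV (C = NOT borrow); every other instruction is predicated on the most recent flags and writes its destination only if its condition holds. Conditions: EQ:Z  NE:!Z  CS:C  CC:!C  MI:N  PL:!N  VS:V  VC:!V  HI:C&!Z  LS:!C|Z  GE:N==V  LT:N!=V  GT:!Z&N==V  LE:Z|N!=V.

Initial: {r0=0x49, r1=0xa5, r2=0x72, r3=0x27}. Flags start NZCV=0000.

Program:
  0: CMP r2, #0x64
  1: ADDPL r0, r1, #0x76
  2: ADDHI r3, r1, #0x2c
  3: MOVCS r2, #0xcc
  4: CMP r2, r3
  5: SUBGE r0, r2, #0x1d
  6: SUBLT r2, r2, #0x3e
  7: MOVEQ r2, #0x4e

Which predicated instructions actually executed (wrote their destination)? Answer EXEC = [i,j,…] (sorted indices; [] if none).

EXEC = [1,2,3,6]

0: ✓ CMP  NZCV=0010
1: ✓ ADDPL  r0←0x1b
2: ✓ ADDHI  r3←0xd1
3: ✓ MOVCS  r2←0xcc
4: ✓ CMP  NZCV=1000
5: · SUBGE
6: ✓ SUBLT  r2←0x8e
7: · MOVEQ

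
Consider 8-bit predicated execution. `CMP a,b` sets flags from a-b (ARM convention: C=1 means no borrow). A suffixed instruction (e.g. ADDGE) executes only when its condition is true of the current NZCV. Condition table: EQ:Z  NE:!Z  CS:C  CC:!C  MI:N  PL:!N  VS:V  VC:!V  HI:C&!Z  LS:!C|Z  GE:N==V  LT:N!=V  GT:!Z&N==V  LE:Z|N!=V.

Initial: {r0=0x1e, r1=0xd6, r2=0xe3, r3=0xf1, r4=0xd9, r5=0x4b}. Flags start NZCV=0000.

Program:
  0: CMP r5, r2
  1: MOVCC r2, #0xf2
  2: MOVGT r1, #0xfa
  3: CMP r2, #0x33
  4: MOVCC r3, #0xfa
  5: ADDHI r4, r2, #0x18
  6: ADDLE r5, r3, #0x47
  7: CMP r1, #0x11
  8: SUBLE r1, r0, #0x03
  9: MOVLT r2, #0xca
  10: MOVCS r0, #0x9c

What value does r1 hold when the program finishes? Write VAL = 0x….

VAL = 0x1b

0: ✓ CMP  NZCV=0000
1: ✓ MOVCC  r2←0xf2
2: ✓ MOVGT  r1←0xfa
3: ✓ CMP  NZCV=1010
4: · MOVCC
5: ✓ ADDHI  r4←0x0a
6: ✓ ADDLE  r5←0x38
7: ✓ CMP  NZCV=1010
8: ✓ SUBLE  r1←0x1b
9: ✓ MOVLT  r2←0xca
10: ✓ MOVCS  r0←0x9c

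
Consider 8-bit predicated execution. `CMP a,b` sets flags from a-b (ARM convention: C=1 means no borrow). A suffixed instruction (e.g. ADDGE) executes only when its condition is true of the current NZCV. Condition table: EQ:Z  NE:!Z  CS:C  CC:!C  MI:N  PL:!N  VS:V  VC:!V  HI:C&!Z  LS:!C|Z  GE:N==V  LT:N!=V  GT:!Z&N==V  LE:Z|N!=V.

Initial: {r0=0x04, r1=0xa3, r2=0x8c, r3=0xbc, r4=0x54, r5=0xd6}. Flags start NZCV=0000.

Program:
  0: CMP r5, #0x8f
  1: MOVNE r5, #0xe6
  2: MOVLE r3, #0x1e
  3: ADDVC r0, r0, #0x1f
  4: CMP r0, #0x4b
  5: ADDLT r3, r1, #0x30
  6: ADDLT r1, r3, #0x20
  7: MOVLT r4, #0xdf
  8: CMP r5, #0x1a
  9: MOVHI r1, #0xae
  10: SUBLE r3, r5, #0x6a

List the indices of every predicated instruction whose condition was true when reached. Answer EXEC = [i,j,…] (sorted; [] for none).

0: ✓ CMP  NZCV=0010
1: ✓ MOVNE  r5←0xe6
2: · MOVLE
3: ✓ ADDVC  r0←0x23
4: ✓ CMP  NZCV=1000
5: ✓ ADDLT  r3←0xd3
6: ✓ ADDLT  r1←0xf3
7: ✓ MOVLT  r4←0xdf
8: ✓ CMP  NZCV=1010
9: ✓ MOVHI  r1←0xae
10: ✓ SUBLE  r3←0x7c

EXEC = [1,3,5,6,7,9,10]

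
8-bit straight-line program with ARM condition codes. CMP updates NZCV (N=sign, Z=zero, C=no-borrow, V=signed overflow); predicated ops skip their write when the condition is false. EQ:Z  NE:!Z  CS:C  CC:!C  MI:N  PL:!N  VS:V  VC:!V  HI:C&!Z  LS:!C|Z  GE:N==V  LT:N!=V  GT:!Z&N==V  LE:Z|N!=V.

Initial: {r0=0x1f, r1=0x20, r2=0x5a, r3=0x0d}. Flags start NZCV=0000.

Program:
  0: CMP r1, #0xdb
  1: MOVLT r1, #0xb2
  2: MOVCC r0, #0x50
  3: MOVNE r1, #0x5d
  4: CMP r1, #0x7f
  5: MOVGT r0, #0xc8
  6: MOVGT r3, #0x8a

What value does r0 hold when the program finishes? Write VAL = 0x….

VAL = 0x50

[0] flags=0000 → (cmp)
[1] flags=0000 LT?F → skip
[2] flags=0000 CC?T → r0=0x50
[3] flags=0000 NE?T → r1=0x5d
[4] flags=1000 → (cmp)
[5] flags=1000 GT?F → skip
[6] flags=1000 GT?F → skip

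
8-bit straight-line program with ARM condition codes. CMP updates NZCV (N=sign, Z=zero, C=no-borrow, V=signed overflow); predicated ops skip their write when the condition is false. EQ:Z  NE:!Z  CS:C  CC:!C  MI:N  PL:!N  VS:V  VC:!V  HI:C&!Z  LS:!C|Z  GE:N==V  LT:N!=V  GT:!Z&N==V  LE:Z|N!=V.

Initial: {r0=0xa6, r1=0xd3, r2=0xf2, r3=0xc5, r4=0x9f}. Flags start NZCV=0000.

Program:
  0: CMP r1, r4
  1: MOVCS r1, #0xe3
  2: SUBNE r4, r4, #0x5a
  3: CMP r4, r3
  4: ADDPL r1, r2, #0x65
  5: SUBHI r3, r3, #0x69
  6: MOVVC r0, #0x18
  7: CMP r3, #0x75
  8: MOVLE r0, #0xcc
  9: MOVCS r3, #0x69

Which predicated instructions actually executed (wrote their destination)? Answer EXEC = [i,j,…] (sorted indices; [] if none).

EXEC = [1,2,8,9]

[0] flags=0010 → (cmp)
[1] flags=0010 CS?T → r1=0xe3
[2] flags=0010 NE?T → r4=0x45
[3] flags=1001 → (cmp)
[4] flags=1001 PL?F → skip
[5] flags=1001 HI?F → skip
[6] flags=1001 VC?F → skip
[7] flags=0011 → (cmp)
[8] flags=0011 LE?T → r0=0xcc
[9] flags=0011 CS?T → r3=0x69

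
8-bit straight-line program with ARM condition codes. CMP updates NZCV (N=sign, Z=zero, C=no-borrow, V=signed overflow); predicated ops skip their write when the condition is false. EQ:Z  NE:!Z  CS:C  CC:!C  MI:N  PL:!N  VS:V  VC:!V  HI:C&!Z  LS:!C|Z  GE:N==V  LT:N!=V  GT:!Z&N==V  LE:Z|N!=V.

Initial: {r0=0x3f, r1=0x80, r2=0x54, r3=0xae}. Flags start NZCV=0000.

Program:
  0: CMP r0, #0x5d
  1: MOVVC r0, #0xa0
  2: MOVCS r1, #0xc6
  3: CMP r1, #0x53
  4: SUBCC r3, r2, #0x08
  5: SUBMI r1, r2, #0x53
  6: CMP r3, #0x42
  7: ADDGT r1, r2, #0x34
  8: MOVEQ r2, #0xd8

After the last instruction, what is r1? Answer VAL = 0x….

[0] flags=1000 → (cmp)
[1] flags=1000 VC?T → r0=0xa0
[2] flags=1000 CS?F → skip
[3] flags=0011 → (cmp)
[4] flags=0011 CC?F → skip
[5] flags=0011 MI?F → skip
[6] flags=0011 → (cmp)
[7] flags=0011 GT?F → skip
[8] flags=0011 EQ?F → skip

VAL = 0x80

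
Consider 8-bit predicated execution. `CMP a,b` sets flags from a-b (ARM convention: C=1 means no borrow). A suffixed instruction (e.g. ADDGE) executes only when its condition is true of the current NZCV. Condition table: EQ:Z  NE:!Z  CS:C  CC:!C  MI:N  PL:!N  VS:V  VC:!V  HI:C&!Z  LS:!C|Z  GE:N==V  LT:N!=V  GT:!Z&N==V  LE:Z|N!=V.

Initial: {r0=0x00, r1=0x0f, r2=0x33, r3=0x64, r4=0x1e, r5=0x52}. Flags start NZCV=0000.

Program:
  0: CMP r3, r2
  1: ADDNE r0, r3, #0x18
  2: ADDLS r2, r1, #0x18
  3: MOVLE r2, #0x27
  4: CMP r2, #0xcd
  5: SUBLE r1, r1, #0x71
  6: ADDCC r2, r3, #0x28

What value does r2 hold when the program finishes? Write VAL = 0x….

0: ✓ CMP  NZCV=0010
1: ✓ ADDNE  r0←0x7c
2: · ADDLS
3: · MOVLE
4: ✓ CMP  NZCV=0000
5: · SUBLE
6: ✓ ADDCC  r2←0x8c

VAL = 0x8c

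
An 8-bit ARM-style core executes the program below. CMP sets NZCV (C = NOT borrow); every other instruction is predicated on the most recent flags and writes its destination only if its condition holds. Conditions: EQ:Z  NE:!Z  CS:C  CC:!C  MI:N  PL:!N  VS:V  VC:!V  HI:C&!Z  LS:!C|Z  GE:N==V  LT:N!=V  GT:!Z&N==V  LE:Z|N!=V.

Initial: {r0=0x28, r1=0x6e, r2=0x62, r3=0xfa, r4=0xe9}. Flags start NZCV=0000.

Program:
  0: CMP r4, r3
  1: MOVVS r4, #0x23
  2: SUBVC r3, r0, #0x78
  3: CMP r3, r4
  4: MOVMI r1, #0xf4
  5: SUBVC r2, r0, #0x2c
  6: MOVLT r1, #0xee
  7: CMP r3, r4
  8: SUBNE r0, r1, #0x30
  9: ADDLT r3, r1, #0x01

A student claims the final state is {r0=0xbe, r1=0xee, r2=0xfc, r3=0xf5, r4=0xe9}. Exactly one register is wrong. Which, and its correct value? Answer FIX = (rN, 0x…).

[0] flags=1000 → (cmp)
[1] flags=1000 VS?F → skip
[2] flags=1000 VC?T → r3=0xb0
[3] flags=1000 → (cmp)
[4] flags=1000 MI?T → r1=0xf4
[5] flags=1000 VC?T → r2=0xfc
[6] flags=1000 LT?T → r1=0xee
[7] flags=1000 → (cmp)
[8] flags=1000 NE?T → r0=0xbe
[9] flags=1000 LT?T → r3=0xef

FIX = (r3, 0xef)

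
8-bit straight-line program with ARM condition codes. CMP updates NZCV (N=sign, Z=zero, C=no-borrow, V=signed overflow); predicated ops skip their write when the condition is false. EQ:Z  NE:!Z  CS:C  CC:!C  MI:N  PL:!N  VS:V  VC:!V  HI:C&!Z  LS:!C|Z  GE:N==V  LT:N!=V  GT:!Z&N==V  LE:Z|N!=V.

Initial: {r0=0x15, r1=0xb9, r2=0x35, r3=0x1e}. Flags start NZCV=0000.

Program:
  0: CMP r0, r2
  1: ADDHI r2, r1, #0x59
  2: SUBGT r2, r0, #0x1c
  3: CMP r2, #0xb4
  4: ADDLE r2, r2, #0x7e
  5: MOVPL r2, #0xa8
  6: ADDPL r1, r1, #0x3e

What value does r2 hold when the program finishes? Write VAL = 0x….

VAL = 0x35

0: ✓ CMP  NZCV=1000
1: · ADDHI
2: · SUBGT
3: ✓ CMP  NZCV=1001
4: · ADDLE
5: · MOVPL
6: · ADDPL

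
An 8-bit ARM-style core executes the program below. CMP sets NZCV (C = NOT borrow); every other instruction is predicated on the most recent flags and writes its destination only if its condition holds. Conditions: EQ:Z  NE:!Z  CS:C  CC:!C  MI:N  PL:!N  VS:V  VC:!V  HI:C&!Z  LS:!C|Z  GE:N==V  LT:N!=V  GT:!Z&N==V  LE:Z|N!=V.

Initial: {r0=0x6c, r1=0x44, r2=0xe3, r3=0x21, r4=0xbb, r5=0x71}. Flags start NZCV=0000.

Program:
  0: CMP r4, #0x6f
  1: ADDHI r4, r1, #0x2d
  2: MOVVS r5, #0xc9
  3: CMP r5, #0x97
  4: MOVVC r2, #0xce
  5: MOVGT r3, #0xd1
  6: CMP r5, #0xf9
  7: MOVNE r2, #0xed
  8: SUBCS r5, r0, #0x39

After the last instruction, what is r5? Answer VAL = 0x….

VAL = 0xc9

0: ✓ CMP  NZCV=0011
1: ✓ ADDHI  r4←0x71
2: ✓ MOVVS  r5←0xc9
3: ✓ CMP  NZCV=0010
4: ✓ MOVVC  r2←0xce
5: ✓ MOVGT  r3←0xd1
6: ✓ CMP  NZCV=1000
7: ✓ MOVNE  r2←0xed
8: · SUBCS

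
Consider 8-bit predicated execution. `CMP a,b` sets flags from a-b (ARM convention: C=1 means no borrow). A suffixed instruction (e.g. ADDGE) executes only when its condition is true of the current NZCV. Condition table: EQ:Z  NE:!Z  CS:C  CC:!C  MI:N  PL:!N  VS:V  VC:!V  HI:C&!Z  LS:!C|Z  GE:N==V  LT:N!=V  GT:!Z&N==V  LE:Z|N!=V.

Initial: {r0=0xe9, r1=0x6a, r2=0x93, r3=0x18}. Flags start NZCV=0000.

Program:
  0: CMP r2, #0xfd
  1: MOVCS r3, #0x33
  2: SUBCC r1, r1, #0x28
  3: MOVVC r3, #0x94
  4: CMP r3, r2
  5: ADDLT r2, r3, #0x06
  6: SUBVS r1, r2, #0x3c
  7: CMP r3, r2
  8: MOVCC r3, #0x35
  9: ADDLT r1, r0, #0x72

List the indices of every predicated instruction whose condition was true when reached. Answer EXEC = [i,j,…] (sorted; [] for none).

[0] flags=1000 → (cmp)
[1] flags=1000 CS?F → skip
[2] flags=1000 CC?T → r1=0x42
[3] flags=1000 VC?T → r3=0x94
[4] flags=0010 → (cmp)
[5] flags=0010 LT?F → skip
[6] flags=0010 VS?F → skip
[7] flags=0010 → (cmp)
[8] flags=0010 CC?F → skip
[9] flags=0010 LT?F → skip

EXEC = [2,3]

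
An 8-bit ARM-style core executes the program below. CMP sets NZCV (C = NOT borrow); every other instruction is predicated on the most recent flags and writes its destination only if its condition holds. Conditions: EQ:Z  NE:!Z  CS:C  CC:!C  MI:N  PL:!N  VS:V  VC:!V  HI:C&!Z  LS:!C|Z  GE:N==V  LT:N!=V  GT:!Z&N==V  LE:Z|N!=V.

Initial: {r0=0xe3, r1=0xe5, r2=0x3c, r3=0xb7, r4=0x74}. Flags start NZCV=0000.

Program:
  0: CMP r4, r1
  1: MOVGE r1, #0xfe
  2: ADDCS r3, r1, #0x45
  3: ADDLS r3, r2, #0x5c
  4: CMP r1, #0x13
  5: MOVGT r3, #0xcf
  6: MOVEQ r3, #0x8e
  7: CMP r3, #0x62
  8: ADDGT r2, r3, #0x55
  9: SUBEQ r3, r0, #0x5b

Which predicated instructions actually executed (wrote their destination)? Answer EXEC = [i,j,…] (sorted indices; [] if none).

EXEC = [1,3]

[0] flags=1001 → (cmp)
[1] flags=1001 GE?T → r1=0xfe
[2] flags=1001 CS?F → skip
[3] flags=1001 LS?T → r3=0x98
[4] flags=1010 → (cmp)
[5] flags=1010 GT?F → skip
[6] flags=1010 EQ?F → skip
[7] flags=0011 → (cmp)
[8] flags=0011 GT?F → skip
[9] flags=0011 EQ?F → skip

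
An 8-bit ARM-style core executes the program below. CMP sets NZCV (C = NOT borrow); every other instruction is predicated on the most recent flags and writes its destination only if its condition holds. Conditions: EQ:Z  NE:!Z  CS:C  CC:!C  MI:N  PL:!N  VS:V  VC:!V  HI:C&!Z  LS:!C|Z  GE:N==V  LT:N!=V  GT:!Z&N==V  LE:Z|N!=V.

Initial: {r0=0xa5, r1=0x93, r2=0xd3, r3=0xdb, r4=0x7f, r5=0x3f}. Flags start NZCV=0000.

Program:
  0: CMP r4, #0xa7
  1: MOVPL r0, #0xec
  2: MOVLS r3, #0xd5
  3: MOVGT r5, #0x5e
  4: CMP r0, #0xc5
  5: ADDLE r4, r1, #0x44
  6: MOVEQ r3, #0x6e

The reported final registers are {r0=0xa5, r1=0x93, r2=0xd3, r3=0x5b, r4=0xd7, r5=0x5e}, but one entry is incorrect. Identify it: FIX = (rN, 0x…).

FIX = (r3, 0xd5)

0: ✓ CMP  NZCV=1001
1: · MOVPL
2: ✓ MOVLS  r3←0xd5
3: ✓ MOVGT  r5←0x5e
4: ✓ CMP  NZCV=1000
5: ✓ ADDLE  r4←0xd7
6: · MOVEQ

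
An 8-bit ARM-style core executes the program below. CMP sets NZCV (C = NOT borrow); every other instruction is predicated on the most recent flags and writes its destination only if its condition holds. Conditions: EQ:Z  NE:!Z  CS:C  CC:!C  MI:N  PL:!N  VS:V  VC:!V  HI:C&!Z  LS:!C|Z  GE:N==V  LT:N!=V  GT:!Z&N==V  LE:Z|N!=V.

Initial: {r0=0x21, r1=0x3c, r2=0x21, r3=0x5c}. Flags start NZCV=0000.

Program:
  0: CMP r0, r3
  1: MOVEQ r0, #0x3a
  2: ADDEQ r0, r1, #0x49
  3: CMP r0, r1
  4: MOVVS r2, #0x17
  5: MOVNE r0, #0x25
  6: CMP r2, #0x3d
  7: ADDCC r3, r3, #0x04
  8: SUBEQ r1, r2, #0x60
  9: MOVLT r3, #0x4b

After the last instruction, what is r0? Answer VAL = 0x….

0: ✓ CMP  NZCV=1000
1: · MOVEQ
2: · ADDEQ
3: ✓ CMP  NZCV=1000
4: · MOVVS
5: ✓ MOVNE  r0←0x25
6: ✓ CMP  NZCV=1000
7: ✓ ADDCC  r3←0x60
8: · SUBEQ
9: ✓ MOVLT  r3←0x4b

VAL = 0x25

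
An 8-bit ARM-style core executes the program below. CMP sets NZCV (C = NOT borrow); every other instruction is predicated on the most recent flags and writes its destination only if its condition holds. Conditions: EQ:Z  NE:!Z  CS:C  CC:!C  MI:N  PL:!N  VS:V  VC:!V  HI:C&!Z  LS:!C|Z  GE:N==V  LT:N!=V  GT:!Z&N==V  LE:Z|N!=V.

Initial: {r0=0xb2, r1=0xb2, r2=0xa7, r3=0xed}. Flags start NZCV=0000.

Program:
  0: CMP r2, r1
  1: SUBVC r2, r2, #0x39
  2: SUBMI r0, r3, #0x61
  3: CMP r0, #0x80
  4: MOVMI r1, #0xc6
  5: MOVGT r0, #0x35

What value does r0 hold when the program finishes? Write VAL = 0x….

[0] flags=1000 → (cmp)
[1] flags=1000 VC?T → r2=0x6e
[2] flags=1000 MI?T → r0=0x8c
[3] flags=0010 → (cmp)
[4] flags=0010 MI?F → skip
[5] flags=0010 GT?T → r0=0x35

VAL = 0x35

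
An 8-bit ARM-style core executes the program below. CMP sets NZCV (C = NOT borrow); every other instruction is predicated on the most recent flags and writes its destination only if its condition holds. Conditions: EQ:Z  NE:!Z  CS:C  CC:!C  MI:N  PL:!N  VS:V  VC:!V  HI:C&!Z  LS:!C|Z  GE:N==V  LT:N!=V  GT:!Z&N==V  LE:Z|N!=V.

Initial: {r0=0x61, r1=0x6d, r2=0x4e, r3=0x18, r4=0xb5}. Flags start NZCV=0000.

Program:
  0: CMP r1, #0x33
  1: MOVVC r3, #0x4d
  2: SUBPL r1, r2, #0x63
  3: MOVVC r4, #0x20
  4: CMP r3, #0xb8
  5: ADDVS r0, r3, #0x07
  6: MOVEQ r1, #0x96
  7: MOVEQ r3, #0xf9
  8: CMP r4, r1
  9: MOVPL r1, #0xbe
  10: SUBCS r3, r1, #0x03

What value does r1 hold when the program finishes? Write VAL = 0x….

VAL = 0xbe

[0] flags=0010 → (cmp)
[1] flags=0010 VC?T → r3=0x4d
[2] flags=0010 PL?T → r1=0xeb
[3] flags=0010 VC?T → r4=0x20
[4] flags=1001 → (cmp)
[5] flags=1001 VS?T → r0=0x54
[6] flags=1001 EQ?F → skip
[7] flags=1001 EQ?F → skip
[8] flags=0000 → (cmp)
[9] flags=0000 PL?T → r1=0xbe
[10] flags=0000 CS?F → skip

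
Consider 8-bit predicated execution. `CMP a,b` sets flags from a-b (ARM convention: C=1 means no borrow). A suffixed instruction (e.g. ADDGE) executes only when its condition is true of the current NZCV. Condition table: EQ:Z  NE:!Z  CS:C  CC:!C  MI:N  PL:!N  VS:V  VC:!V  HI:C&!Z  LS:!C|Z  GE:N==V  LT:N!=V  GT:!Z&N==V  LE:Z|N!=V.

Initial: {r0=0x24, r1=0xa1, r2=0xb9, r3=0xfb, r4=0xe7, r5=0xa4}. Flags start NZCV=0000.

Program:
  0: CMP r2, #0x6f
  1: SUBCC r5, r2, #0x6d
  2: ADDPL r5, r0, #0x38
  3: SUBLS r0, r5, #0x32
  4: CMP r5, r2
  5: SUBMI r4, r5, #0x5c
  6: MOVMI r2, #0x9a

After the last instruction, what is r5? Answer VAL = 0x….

VAL = 0x5c

0: ✓ CMP  NZCV=0011
1: · SUBCC
2: ✓ ADDPL  r5←0x5c
3: · SUBLS
4: ✓ CMP  NZCV=1001
5: ✓ SUBMI  r4←0x00
6: ✓ MOVMI  r2←0x9a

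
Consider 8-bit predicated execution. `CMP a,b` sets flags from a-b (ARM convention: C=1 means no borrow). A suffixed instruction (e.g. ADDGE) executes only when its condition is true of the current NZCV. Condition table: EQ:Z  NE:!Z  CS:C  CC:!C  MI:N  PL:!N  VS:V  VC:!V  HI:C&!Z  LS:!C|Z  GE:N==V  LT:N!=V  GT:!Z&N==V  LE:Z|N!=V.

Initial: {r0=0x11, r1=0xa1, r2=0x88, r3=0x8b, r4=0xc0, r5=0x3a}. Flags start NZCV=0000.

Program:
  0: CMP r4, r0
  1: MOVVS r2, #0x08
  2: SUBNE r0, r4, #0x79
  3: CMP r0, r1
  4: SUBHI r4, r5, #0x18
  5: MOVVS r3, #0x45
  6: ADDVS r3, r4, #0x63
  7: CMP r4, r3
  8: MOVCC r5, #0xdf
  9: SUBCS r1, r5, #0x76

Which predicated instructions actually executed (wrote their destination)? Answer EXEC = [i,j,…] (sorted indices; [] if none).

EXEC = [2,5,6,9]

0: ✓ CMP  NZCV=1010
1: · MOVVS
2: ✓ SUBNE  r0←0x47
3: ✓ CMP  NZCV=1001
4: · SUBHI
5: ✓ MOVVS  r3←0x45
6: ✓ ADDVS  r3←0x23
7: ✓ CMP  NZCV=1010
8: · MOVCC
9: ✓ SUBCS  r1←0xc4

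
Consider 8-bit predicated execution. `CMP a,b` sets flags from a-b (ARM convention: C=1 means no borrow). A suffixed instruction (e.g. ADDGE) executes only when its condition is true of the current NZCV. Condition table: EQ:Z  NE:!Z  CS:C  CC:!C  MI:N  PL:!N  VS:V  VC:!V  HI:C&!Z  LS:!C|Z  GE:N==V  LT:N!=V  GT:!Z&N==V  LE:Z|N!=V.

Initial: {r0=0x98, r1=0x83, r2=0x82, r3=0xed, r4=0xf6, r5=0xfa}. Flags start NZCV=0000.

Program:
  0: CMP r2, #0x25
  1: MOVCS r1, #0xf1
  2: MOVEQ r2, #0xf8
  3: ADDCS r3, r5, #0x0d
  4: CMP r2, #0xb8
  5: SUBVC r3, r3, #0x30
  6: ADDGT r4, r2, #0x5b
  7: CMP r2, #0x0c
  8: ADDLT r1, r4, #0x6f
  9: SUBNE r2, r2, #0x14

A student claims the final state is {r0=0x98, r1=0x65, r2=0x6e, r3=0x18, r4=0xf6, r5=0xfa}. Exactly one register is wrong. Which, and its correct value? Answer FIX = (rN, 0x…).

FIX = (r3, 0xd7)

[0] flags=0011 → (cmp)
[1] flags=0011 CS?T → r1=0xf1
[2] flags=0011 EQ?F → skip
[3] flags=0011 CS?T → r3=0x07
[4] flags=1000 → (cmp)
[5] flags=1000 VC?T → r3=0xd7
[6] flags=1000 GT?F → skip
[7] flags=0011 → (cmp)
[8] flags=0011 LT?T → r1=0x65
[9] flags=0011 NE?T → r2=0x6e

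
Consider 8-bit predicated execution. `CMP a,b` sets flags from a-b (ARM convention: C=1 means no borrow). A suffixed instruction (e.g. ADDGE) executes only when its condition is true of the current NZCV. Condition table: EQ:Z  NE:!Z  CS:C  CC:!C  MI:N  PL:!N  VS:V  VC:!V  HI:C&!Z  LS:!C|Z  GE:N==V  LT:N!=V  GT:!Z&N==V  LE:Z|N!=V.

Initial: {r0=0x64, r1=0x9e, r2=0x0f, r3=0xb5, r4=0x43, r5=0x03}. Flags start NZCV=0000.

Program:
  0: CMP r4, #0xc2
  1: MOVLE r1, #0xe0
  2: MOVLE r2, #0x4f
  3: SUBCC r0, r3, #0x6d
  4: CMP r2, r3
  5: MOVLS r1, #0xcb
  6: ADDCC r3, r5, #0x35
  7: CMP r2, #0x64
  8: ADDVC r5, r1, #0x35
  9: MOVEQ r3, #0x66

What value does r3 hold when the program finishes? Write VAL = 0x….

VAL = 0x38

[0] flags=1001 → (cmp)
[1] flags=1001 LE?F → skip
[2] flags=1001 LE?F → skip
[3] flags=1001 CC?T → r0=0x48
[4] flags=0000 → (cmp)
[5] flags=0000 LS?T → r1=0xcb
[6] flags=0000 CC?T → r3=0x38
[7] flags=1000 → (cmp)
[8] flags=1000 VC?T → r5=0x00
[9] flags=1000 EQ?F → skip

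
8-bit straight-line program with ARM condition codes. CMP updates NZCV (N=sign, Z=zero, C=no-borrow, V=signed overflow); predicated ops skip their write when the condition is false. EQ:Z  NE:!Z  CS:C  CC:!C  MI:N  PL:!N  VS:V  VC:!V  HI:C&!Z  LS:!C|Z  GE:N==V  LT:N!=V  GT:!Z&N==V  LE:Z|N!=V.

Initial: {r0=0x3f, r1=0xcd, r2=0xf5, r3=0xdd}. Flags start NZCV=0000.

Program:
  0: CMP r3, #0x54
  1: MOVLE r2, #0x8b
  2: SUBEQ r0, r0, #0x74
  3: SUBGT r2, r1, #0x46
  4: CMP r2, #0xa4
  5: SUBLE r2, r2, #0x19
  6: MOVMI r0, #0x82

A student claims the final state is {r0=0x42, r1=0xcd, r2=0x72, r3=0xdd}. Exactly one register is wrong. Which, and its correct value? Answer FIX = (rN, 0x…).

FIX = (r0, 0x82)

0: ✓ CMP  NZCV=1010
1: ✓ MOVLE  r2←0x8b
2: · SUBEQ
3: · SUBGT
4: ✓ CMP  NZCV=1000
5: ✓ SUBLE  r2←0x72
6: ✓ MOVMI  r0←0x82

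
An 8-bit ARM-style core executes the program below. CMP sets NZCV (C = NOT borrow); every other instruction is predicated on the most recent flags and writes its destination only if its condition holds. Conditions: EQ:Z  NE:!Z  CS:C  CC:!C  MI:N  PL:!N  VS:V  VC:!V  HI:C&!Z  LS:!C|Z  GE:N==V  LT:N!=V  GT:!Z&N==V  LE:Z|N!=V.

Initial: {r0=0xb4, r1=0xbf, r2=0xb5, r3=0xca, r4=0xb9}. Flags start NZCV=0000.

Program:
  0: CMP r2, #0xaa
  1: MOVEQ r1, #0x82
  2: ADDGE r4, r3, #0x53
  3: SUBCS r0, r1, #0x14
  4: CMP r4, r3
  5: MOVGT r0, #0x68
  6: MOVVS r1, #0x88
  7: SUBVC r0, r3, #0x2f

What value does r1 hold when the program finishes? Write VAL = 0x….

VAL = 0xbf

[0] flags=0010 → (cmp)
[1] flags=0010 EQ?F → skip
[2] flags=0010 GE?T → r4=0x1d
[3] flags=0010 CS?T → r0=0xab
[4] flags=0000 → (cmp)
[5] flags=0000 GT?T → r0=0x68
[6] flags=0000 VS?F → skip
[7] flags=0000 VC?T → r0=0x9b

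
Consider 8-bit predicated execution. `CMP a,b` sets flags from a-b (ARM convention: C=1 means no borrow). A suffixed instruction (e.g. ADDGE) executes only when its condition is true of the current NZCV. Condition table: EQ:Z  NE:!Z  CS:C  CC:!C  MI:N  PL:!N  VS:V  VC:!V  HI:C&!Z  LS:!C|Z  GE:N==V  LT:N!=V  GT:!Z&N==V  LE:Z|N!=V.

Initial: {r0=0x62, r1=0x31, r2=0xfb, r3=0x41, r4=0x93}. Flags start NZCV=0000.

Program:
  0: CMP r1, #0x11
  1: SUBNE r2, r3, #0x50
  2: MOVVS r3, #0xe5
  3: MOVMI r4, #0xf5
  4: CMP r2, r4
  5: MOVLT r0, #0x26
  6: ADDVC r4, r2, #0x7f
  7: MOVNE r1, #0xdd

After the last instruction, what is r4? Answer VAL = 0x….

VAL = 0x70

0: ✓ CMP  NZCV=0010
1: ✓ SUBNE  r2←0xf1
2: · MOVVS
3: · MOVMI
4: ✓ CMP  NZCV=0010
5: · MOVLT
6: ✓ ADDVC  r4←0x70
7: ✓ MOVNE  r1←0xdd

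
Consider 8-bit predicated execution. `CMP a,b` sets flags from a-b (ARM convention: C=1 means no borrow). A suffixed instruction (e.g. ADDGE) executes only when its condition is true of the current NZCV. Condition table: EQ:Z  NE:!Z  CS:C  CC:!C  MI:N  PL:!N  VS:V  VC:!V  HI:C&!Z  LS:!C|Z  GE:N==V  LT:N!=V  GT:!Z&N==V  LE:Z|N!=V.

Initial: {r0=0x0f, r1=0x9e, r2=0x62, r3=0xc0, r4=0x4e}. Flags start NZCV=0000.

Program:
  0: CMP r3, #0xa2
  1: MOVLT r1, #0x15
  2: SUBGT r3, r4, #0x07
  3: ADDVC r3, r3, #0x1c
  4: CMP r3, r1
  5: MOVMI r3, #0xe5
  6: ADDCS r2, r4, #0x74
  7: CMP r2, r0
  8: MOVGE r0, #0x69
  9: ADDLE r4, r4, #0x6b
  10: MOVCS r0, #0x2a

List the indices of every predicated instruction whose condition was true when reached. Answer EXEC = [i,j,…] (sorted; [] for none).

[0] flags=0010 → (cmp)
[1] flags=0010 LT?F → skip
[2] flags=0010 GT?T → r3=0x47
[3] flags=0010 VC?T → r3=0x63
[4] flags=1001 → (cmp)
[5] flags=1001 MI?T → r3=0xe5
[6] flags=1001 CS?F → skip
[7] flags=0010 → (cmp)
[8] flags=0010 GE?T → r0=0x69
[9] flags=0010 LE?F → skip
[10] flags=0010 CS?T → r0=0x2a

EXEC = [2,3,5,8,10]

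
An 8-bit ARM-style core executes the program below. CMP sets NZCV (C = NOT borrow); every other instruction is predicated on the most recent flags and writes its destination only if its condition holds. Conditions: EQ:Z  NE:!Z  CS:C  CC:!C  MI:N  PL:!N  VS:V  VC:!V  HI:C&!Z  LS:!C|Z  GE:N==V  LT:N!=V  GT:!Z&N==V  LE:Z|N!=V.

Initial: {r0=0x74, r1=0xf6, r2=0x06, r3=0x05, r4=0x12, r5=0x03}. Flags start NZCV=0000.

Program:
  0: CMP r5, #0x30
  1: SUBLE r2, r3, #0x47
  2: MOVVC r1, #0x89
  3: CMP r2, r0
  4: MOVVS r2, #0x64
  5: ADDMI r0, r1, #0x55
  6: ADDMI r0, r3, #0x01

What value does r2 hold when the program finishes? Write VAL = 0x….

[0] flags=1000 → (cmp)
[1] flags=1000 LE?T → r2=0xbe
[2] flags=1000 VC?T → r1=0x89
[3] flags=0011 → (cmp)
[4] flags=0011 VS?T → r2=0x64
[5] flags=0011 MI?F → skip
[6] flags=0011 MI?F → skip

VAL = 0x64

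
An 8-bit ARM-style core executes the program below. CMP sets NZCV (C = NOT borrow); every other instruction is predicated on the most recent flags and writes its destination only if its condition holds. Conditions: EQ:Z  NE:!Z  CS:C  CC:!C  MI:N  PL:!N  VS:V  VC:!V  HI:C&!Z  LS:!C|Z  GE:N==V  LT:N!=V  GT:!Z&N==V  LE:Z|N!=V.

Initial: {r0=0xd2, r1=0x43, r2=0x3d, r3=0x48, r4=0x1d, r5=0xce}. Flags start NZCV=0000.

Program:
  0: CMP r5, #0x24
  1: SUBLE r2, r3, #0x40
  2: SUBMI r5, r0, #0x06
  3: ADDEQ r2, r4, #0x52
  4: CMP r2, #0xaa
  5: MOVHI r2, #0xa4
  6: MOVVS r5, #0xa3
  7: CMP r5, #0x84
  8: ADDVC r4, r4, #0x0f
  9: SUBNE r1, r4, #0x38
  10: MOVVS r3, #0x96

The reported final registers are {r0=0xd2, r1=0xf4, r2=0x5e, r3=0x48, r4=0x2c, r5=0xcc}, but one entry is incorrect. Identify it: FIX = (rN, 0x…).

FIX = (r2, 0x08)

0: ✓ CMP  NZCV=1010
1: ✓ SUBLE  r2←0x08
2: ✓ SUBMI  r5←0xcc
3: · ADDEQ
4: ✓ CMP  NZCV=0000
5: · MOVHI
6: · MOVVS
7: ✓ CMP  NZCV=0010
8: ✓ ADDVC  r4←0x2c
9: ✓ SUBNE  r1←0xf4
10: · MOVVS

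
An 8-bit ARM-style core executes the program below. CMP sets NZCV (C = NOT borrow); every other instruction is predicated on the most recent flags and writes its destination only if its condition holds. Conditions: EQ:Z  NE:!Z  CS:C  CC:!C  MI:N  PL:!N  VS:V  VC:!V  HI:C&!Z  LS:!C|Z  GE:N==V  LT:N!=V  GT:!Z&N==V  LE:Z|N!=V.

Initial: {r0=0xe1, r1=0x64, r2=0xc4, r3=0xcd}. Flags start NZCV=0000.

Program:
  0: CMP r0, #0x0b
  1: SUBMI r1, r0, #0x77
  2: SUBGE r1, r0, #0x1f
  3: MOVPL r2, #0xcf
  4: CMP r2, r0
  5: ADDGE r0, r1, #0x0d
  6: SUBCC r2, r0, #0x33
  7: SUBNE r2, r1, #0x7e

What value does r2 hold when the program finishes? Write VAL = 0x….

0: ✓ CMP  NZCV=1010
1: ✓ SUBMI  r1←0x6a
2: · SUBGE
3: · MOVPL
4: ✓ CMP  NZCV=1000
5: · ADDGE
6: ✓ SUBCC  r2←0xae
7: ✓ SUBNE  r2←0xec

VAL = 0xec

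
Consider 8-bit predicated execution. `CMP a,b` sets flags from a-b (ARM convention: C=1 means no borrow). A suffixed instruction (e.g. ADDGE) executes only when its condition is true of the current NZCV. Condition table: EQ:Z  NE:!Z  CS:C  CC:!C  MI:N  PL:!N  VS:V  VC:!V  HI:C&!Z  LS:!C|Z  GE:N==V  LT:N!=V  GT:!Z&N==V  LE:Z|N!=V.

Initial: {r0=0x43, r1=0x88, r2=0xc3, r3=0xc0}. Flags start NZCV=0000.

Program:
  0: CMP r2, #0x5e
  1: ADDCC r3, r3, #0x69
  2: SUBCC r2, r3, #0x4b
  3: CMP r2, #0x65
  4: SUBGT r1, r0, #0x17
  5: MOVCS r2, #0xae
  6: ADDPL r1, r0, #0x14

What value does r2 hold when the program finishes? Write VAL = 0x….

0: ✓ CMP  NZCV=0011
1: · ADDCC
2: · SUBCC
3: ✓ CMP  NZCV=0011
4: · SUBGT
5: ✓ MOVCS  r2←0xae
6: ✓ ADDPL  r1←0x57

VAL = 0xae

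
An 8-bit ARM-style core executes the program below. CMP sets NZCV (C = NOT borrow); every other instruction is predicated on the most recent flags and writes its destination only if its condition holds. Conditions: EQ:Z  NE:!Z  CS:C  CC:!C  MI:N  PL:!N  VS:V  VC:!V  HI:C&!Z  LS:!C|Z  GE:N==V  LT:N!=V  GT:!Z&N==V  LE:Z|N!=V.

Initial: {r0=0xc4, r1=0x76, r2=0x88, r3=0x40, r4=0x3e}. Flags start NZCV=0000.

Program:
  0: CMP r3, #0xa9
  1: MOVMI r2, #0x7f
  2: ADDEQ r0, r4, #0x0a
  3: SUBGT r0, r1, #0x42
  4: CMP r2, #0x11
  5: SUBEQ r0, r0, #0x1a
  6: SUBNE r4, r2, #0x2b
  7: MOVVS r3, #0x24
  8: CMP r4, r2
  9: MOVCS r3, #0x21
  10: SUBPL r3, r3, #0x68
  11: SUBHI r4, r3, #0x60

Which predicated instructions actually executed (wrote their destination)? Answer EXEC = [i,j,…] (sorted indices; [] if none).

EXEC = [1,3,6]

0: ✓ CMP  NZCV=1001
1: ✓ MOVMI  r2←0x7f
2: · ADDEQ
3: ✓ SUBGT  r0←0x34
4: ✓ CMP  NZCV=0010
5: · SUBEQ
6: ✓ SUBNE  r4←0x54
7: · MOVVS
8: ✓ CMP  NZCV=1000
9: · MOVCS
10: · SUBPL
11: · SUBHI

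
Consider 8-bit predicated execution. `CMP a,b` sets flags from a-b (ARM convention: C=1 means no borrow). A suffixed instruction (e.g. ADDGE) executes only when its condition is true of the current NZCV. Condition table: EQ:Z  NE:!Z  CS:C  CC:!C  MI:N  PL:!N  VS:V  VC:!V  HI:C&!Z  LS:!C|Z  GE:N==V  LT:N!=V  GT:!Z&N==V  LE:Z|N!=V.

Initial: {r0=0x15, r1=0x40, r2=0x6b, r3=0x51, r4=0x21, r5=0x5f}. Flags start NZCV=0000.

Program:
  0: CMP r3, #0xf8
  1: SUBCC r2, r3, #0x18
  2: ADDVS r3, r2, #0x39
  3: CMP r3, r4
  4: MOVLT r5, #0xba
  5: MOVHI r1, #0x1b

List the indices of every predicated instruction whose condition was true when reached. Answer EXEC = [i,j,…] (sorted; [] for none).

[0] flags=0000 → (cmp)
[1] flags=0000 CC?T → r2=0x39
[2] flags=0000 VS?F → skip
[3] flags=0010 → (cmp)
[4] flags=0010 LT?F → skip
[5] flags=0010 HI?T → r1=0x1b

EXEC = [1,5]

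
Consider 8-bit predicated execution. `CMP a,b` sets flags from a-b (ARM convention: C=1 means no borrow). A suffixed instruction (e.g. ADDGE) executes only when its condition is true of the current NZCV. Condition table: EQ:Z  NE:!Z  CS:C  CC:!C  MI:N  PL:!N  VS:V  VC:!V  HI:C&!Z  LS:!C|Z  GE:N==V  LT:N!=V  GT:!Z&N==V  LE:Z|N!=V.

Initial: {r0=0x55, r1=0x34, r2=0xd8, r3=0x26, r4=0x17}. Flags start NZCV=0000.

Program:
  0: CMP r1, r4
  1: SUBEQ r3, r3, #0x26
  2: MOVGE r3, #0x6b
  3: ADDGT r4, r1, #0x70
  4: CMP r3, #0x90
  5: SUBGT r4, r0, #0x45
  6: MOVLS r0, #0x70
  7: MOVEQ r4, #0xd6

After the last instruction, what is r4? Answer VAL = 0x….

VAL = 0x10

[0] flags=0010 → (cmp)
[1] flags=0010 EQ?F → skip
[2] flags=0010 GE?T → r3=0x6b
[3] flags=0010 GT?T → r4=0xa4
[4] flags=1001 → (cmp)
[5] flags=1001 GT?T → r4=0x10
[6] flags=1001 LS?T → r0=0x70
[7] flags=1001 EQ?F → skip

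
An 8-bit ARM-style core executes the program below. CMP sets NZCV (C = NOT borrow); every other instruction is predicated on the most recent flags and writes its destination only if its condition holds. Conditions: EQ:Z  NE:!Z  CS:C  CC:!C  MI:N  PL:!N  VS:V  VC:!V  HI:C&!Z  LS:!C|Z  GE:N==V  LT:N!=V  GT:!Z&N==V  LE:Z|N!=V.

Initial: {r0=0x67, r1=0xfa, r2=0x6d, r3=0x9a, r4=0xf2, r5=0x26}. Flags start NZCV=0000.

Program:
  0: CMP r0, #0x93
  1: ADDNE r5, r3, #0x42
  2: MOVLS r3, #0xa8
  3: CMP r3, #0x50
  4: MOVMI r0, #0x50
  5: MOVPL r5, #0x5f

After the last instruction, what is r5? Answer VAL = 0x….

[0] flags=1001 → (cmp)
[1] flags=1001 NE?T → r5=0xdc
[2] flags=1001 LS?T → r3=0xa8
[3] flags=0011 → (cmp)
[4] flags=0011 MI?F → skip
[5] flags=0011 PL?T → r5=0x5f

VAL = 0x5f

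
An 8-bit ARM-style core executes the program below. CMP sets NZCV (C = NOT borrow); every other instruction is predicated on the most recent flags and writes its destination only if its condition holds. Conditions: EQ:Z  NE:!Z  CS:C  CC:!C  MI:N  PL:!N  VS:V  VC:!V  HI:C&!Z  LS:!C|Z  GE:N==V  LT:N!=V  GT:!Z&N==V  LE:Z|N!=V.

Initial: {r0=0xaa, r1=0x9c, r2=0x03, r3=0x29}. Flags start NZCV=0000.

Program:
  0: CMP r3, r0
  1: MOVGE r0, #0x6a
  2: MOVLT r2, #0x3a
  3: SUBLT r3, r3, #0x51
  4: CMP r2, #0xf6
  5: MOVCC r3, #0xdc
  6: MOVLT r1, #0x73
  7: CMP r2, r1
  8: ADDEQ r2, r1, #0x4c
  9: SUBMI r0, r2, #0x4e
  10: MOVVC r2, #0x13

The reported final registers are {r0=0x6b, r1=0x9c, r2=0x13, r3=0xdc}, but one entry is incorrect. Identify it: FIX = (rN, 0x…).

0: ✓ CMP  NZCV=0000
1: ✓ MOVGE  r0←0x6a
2: · MOVLT
3: · SUBLT
4: ✓ CMP  NZCV=0000
5: ✓ MOVCC  r3←0xdc
6: · MOVLT
7: ✓ CMP  NZCV=0000
8: · ADDEQ
9: · SUBMI
10: ✓ MOVVC  r2←0x13

FIX = (r0, 0x6a)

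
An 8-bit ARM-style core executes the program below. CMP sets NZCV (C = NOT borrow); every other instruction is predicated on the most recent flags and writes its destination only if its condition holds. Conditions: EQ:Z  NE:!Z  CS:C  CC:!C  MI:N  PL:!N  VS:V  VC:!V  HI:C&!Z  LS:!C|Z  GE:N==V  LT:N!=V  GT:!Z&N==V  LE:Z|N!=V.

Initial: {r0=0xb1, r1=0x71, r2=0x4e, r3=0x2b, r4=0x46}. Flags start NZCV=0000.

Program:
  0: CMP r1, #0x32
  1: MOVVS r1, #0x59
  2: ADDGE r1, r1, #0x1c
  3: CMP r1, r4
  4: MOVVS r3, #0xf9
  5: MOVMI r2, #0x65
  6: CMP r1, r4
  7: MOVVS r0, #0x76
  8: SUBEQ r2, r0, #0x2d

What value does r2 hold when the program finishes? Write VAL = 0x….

[0] flags=0010 → (cmp)
[1] flags=0010 VS?F → skip
[2] flags=0010 GE?T → r1=0x8d
[3] flags=0011 → (cmp)
[4] flags=0011 VS?T → r3=0xf9
[5] flags=0011 MI?F → skip
[6] flags=0011 → (cmp)
[7] flags=0011 VS?T → r0=0x76
[8] flags=0011 EQ?F → skip

VAL = 0x4e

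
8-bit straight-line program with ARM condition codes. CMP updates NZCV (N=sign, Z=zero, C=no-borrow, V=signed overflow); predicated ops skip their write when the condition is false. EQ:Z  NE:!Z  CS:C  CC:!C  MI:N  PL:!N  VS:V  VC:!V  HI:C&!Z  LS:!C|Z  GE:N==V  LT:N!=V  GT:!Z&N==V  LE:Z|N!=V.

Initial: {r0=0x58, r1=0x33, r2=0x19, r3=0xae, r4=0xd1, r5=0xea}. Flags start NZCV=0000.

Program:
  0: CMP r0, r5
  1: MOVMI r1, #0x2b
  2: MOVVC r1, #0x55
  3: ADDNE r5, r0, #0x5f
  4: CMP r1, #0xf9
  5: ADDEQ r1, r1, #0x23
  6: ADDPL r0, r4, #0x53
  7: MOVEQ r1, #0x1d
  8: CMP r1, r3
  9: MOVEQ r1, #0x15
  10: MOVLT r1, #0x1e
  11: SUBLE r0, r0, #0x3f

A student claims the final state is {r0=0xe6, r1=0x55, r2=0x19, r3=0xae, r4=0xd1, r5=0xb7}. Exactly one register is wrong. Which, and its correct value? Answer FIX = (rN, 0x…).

0: ✓ CMP  NZCV=0000
1: · MOVMI
2: ✓ MOVVC  r1←0x55
3: ✓ ADDNE  r5←0xb7
4: ✓ CMP  NZCV=0000
5: · ADDEQ
6: ✓ ADDPL  r0←0x24
7: · MOVEQ
8: ✓ CMP  NZCV=1001
9: · MOVEQ
10: · MOVLT
11: · SUBLE

FIX = (r0, 0x24)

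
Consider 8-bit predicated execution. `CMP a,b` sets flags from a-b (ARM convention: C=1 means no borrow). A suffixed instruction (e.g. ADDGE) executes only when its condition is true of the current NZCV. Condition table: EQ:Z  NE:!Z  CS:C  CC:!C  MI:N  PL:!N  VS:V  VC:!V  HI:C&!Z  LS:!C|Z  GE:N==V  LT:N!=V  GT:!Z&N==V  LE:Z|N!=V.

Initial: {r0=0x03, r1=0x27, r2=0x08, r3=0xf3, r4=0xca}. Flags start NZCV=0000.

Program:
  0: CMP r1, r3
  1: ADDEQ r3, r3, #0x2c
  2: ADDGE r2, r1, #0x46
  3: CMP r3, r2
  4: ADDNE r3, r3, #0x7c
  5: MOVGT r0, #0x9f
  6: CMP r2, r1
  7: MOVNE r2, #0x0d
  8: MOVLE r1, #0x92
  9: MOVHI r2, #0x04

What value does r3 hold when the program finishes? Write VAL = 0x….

0: ✓ CMP  NZCV=0000
1: · ADDEQ
2: ✓ ADDGE  r2←0x6d
3: ✓ CMP  NZCV=1010
4: ✓ ADDNE  r3←0x6f
5: · MOVGT
6: ✓ CMP  NZCV=0010
7: ✓ MOVNE  r2←0x0d
8: · MOVLE
9: ✓ MOVHI  r2←0x04

VAL = 0x6f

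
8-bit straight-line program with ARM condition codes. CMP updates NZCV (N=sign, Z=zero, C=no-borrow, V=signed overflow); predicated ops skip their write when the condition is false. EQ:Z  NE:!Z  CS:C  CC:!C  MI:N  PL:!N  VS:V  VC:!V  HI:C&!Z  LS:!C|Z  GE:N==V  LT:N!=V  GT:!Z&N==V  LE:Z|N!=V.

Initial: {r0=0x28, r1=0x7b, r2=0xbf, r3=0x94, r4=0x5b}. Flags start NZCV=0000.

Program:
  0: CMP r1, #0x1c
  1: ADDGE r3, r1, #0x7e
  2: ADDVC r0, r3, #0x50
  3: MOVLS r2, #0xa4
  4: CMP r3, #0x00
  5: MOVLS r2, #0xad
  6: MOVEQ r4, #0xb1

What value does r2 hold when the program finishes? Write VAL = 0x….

0: ✓ CMP  NZCV=0010
1: ✓ ADDGE  r3←0xf9
2: ✓ ADDVC  r0←0x49
3: · MOVLS
4: ✓ CMP  NZCV=1010
5: · MOVLS
6: · MOVEQ

VAL = 0xbf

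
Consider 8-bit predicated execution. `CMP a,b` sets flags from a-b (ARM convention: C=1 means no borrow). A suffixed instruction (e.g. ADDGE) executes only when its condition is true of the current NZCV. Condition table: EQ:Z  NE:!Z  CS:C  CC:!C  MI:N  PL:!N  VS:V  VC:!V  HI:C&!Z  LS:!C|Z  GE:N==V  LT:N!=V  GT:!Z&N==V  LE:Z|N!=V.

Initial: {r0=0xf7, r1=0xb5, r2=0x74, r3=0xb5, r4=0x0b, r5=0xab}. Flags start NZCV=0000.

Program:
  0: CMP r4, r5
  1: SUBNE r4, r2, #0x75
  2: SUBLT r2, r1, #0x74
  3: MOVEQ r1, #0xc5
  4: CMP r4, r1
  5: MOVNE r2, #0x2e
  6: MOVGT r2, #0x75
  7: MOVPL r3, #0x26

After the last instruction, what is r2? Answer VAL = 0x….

[0] flags=0000 → (cmp)
[1] flags=0000 NE?T → r4=0xff
[2] flags=0000 LT?F → skip
[3] flags=0000 EQ?F → skip
[4] flags=0010 → (cmp)
[5] flags=0010 NE?T → r2=0x2e
[6] flags=0010 GT?T → r2=0x75
[7] flags=0010 PL?T → r3=0x26

VAL = 0x75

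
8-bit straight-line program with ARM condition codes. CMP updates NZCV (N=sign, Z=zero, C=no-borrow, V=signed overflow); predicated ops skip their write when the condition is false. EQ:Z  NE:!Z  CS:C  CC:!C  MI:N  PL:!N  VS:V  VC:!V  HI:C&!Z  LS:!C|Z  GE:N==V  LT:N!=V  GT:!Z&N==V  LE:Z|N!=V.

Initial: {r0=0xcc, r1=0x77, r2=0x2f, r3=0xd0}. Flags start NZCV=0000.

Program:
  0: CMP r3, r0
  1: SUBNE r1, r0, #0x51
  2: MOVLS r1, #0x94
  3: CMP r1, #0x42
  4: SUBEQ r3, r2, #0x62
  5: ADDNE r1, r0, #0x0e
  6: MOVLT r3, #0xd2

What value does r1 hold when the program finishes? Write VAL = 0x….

0: ✓ CMP  NZCV=0010
1: ✓ SUBNE  r1←0x7b
2: · MOVLS
3: ✓ CMP  NZCV=0010
4: · SUBEQ
5: ✓ ADDNE  r1←0xda
6: · MOVLT

VAL = 0xda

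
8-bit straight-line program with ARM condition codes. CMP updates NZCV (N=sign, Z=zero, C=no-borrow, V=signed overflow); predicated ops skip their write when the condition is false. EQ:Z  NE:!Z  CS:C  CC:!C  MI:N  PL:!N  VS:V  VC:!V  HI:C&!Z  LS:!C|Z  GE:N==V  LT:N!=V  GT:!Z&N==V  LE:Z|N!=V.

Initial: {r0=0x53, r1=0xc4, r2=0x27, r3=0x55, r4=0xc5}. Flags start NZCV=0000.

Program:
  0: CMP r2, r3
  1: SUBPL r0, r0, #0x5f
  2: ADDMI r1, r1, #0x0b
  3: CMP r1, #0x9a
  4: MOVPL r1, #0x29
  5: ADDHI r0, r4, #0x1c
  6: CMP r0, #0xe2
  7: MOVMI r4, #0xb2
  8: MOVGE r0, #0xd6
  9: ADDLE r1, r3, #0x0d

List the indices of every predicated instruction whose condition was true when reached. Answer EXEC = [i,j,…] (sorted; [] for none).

EXEC = [2,4,5,7,9]

[0] flags=1000 → (cmp)
[1] flags=1000 PL?F → skip
[2] flags=1000 MI?T → r1=0xcf
[3] flags=0010 → (cmp)
[4] flags=0010 PL?T → r1=0x29
[5] flags=0010 HI?T → r0=0xe1
[6] flags=1000 → (cmp)
[7] flags=1000 MI?T → r4=0xb2
[8] flags=1000 GE?F → skip
[9] flags=1000 LE?T → r1=0x62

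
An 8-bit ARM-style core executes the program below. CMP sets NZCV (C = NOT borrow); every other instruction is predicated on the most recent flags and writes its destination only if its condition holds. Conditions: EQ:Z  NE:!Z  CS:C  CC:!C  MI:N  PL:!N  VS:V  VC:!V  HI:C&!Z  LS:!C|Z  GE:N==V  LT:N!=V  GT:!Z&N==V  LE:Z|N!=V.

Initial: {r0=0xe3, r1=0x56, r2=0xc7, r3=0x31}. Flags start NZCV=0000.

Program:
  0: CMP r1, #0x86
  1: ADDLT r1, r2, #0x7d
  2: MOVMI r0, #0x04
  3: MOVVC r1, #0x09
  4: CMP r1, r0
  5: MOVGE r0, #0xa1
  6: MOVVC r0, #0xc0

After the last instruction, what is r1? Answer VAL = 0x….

VAL = 0x56

0: ✓ CMP  NZCV=1001
1: · ADDLT
2: ✓ MOVMI  r0←0x04
3: · MOVVC
4: ✓ CMP  NZCV=0010
5: ✓ MOVGE  r0←0xa1
6: ✓ MOVVC  r0←0xc0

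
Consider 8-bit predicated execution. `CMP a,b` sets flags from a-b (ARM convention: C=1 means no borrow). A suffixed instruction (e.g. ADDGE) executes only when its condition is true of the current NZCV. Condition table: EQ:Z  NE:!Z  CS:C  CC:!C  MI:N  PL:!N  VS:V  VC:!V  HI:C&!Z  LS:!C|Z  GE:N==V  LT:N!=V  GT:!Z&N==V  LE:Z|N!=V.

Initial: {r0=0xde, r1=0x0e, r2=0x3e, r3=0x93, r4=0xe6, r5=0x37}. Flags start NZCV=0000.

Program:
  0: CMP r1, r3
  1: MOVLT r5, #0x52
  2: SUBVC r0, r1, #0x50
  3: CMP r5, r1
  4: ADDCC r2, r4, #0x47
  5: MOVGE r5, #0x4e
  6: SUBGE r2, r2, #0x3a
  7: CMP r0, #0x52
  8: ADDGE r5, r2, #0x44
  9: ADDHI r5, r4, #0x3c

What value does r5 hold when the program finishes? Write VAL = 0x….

VAL = 0x22

[0] flags=0000 → (cmp)
[1] flags=0000 LT?F → skip
[2] flags=0000 VC?T → r0=0xbe
[3] flags=0010 → (cmp)
[4] flags=0010 CC?F → skip
[5] flags=0010 GE?T → r5=0x4e
[6] flags=0010 GE?T → r2=0x04
[7] flags=0011 → (cmp)
[8] flags=0011 GE?F → skip
[9] flags=0011 HI?T → r5=0x22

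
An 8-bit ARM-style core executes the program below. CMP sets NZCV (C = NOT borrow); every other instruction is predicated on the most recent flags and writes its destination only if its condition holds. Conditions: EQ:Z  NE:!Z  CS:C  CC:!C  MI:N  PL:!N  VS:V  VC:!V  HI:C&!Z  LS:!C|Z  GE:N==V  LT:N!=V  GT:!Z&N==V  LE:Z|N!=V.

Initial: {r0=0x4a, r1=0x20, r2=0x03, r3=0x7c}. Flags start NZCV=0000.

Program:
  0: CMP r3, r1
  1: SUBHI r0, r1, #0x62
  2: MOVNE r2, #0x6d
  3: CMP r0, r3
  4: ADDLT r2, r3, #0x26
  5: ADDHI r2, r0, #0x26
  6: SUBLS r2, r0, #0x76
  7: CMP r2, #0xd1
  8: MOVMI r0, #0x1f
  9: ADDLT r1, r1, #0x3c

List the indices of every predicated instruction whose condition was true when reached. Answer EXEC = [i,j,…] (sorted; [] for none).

0: ✓ CMP  NZCV=0010
1: ✓ SUBHI  r0←0xbe
2: ✓ MOVNE  r2←0x6d
3: ✓ CMP  NZCV=0011
4: ✓ ADDLT  r2←0xa2
5: ✓ ADDHI  r2←0xe4
6: · SUBLS
7: ✓ CMP  NZCV=0010
8: · MOVMI
9: · ADDLT

EXEC = [1,2,4,5]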